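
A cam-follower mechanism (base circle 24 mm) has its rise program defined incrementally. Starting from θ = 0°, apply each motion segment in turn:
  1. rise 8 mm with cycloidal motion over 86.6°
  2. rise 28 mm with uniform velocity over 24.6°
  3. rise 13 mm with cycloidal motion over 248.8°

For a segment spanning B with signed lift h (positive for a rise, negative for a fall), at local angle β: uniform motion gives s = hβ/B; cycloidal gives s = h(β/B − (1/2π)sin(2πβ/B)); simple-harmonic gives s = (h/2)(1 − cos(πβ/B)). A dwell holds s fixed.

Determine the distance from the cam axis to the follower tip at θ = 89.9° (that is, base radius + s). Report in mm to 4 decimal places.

seg 1 [0°–86.6°] cycloidal, h=8: full span → s += 8 → s = 8.0000
seg 2 [86.6°–111.2°] uniform, h=28: θ=89.9° here. β=3.3, B=24.6. 28·3.3/24.6 = 3.7561 → s = 11.7561
radial distance = base radius + s = 24 + 11.7561 = 35.7561

35.7561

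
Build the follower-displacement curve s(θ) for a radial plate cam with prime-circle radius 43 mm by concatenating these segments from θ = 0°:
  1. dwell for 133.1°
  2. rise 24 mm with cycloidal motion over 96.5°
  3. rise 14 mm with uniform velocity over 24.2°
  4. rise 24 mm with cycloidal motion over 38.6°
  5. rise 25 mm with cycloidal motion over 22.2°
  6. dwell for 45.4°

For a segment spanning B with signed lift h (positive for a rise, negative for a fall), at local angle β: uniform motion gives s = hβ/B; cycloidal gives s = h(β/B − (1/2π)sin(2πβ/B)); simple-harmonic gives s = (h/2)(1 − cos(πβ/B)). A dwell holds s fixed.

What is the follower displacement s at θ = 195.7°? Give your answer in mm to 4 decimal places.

seg 1 [0°–133.1°] dwell: s stays 0.0000
seg 2 [133.1°–229.6°] cycloidal, h=24: θ=195.7° here. β=62.6, B=96.5. 24·(0.6487 − sin(2π·0.6487)/(2π)) = 18.6408 → s = 18.6408

18.6408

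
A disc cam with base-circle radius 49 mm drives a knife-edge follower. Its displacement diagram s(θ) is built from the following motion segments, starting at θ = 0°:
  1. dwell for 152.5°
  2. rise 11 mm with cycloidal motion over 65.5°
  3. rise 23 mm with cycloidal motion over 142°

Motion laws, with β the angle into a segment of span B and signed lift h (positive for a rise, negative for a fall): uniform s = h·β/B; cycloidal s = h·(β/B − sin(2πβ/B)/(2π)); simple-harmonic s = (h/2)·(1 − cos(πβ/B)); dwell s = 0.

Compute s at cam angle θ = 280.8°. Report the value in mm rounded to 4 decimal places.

seg 1 [0°–152.5°] dwell: s stays 0.0000
seg 2 [152.5°–218°] cycloidal, h=11: full span → s += 11 → s = 11.0000
seg 3 [218°–360°] cycloidal, h=23: θ=280.8° here. β=62.8, B=142. 23·(0.4423 − sin(2π·0.4423)/(2π)) = 8.8726 → s = 19.8726

19.8726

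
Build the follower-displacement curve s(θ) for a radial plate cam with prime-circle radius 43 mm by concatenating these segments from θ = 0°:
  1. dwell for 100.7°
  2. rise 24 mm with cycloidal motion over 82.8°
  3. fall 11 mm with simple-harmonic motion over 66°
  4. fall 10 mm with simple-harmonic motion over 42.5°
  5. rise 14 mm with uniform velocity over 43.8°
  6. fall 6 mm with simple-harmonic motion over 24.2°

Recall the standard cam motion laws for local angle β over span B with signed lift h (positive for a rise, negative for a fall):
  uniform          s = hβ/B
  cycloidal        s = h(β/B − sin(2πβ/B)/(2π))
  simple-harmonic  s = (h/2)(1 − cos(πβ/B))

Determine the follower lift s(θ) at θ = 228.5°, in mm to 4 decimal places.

seg 1 [0°–100.7°] dwell: s stays 0.0000
seg 2 [100.7°–183.5°] cycloidal, h=24: full span → s += 24 → s = 24.0000
seg 3 [183.5°–249.5°] simple-harmonic, h=-11: θ=228.5° here. β=45, B=66. -11/2·(1 − cos(π·0.6818)) = -8.4735 → s = 15.5265

15.5265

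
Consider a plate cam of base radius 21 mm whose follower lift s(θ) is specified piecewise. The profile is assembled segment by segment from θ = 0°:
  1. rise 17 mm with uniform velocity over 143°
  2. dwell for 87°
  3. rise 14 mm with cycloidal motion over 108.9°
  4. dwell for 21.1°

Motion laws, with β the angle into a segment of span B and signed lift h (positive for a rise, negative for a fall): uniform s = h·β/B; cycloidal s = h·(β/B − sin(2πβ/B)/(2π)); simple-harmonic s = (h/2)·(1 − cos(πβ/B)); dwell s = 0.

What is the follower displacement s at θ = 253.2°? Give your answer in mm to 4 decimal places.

seg 1 [0°–143°] uniform, h=17: full span → s += 17 → s = 17.0000
seg 2 [143°–230°] dwell: s stays 17.0000
seg 3 [230°–338.9°] cycloidal, h=14: θ=253.2° here. β=23.2, B=108.9. 14·(0.2130 − sin(2π·0.2130)/(2π)) = 0.8142 → s = 17.8142

17.8142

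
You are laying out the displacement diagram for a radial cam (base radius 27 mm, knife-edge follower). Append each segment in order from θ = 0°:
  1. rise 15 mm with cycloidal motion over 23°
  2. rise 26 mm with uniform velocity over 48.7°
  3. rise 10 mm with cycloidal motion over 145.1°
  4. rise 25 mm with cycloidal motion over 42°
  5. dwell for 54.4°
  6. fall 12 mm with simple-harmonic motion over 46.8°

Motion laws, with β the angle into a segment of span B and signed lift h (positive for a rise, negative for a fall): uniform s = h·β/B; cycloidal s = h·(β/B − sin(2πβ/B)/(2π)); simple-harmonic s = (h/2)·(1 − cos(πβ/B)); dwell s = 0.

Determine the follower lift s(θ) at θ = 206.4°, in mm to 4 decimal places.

seg 1 [0°–23°] cycloidal, h=15: full span → s += 15 → s = 15.0000
seg 2 [23°–71.7°] uniform, h=26: full span → s += 26 → s = 41.0000
seg 3 [71.7°–216.8°] cycloidal, h=10: θ=206.4° here. β=134.7, B=145.1. 10·(0.9283 − sin(2π·0.9283)/(2π)) = 9.9760 → s = 50.9760

50.9760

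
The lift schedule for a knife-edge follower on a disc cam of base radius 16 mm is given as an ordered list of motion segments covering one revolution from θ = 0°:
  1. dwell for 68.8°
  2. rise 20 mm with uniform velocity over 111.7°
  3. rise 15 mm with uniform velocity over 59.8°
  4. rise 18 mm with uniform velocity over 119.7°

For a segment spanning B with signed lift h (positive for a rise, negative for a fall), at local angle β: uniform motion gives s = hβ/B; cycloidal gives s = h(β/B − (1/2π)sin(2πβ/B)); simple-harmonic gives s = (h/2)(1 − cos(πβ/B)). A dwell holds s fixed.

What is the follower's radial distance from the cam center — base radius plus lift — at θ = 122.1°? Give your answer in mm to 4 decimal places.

seg 1 [0°–68.8°] dwell: s stays 0.0000
seg 2 [68.8°–180.5°] uniform, h=20: θ=122.1° here. β=53.3, B=111.7. 20·53.3/111.7 = 9.5434 → s = 9.5434
radial distance = base radius + s = 16 + 9.5434 = 25.5434

25.5434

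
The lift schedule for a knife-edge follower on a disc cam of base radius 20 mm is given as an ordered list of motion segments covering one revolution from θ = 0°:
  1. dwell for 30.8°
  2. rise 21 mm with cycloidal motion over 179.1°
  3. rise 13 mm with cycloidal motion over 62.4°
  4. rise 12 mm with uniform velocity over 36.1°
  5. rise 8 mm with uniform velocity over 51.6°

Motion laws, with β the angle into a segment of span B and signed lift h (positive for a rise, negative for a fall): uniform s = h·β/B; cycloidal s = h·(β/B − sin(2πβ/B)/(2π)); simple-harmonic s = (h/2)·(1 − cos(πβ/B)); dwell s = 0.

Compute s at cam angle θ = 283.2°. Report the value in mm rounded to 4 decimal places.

seg 1 [0°–30.8°] dwell: s stays 0.0000
seg 2 [30.8°–209.9°] cycloidal, h=21: full span → s += 21 → s = 21.0000
seg 3 [209.9°–272.3°] cycloidal, h=13: full span → s += 13 → s = 34.0000
seg 4 [272.3°–308.4°] uniform, h=12: θ=283.2° here. β=10.9, B=36.1. 12·10.9/36.1 = 3.6233 → s = 37.6233

37.6233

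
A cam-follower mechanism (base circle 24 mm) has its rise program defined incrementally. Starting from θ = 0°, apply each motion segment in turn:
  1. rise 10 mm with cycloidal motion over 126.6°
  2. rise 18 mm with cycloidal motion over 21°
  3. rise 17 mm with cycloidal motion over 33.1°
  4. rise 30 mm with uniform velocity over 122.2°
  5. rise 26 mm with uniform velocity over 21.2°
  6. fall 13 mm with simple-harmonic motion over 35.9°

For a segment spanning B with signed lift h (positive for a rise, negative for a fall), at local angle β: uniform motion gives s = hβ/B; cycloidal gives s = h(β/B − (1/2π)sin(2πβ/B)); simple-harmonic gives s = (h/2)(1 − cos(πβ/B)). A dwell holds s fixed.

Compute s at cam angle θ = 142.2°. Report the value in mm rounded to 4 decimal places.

seg 1 [0°–126.6°] cycloidal, h=10: full span → s += 10 → s = 10.0000
seg 2 [126.6°–147.6°] cycloidal, h=18: θ=142.2° here. β=15.6, B=21. 18·(0.7429 − sin(2π·0.7429)/(2π)) = 16.2333 → s = 26.2333

26.2333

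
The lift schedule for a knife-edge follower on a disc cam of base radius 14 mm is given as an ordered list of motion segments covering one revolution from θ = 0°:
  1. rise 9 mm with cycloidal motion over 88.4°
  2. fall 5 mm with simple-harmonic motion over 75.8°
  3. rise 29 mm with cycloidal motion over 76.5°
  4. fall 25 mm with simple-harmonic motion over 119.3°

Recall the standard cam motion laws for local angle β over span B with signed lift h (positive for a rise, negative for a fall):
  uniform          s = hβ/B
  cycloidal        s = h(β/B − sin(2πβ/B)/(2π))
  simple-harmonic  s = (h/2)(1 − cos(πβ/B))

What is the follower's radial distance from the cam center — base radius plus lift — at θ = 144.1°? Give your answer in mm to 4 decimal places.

seg 1 [0°–88.4°] cycloidal, h=9: full span → s += 9 → s = 9.0000
seg 2 [88.4°–164.2°] simple-harmonic, h=-5: θ=144.1° here. β=55.7, B=75.8. -5/2·(1 − cos(π·0.7348)) = -4.1815 → s = 4.8185
radial distance = base radius + s = 14 + 4.8185 = 18.8185

18.8185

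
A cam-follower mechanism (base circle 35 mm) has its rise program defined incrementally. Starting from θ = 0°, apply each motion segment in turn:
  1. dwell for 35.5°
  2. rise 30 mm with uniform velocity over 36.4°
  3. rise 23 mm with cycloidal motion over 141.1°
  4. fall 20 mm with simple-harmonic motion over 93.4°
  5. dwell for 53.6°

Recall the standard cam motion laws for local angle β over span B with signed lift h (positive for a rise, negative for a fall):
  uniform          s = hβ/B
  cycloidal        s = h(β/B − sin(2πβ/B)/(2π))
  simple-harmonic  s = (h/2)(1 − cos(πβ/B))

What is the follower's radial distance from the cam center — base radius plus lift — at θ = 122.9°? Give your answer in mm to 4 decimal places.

seg 1 [0°–35.5°] dwell: s stays 0.0000
seg 2 [35.5°–71.9°] uniform, h=30: full span → s += 30 → s = 30.0000
seg 3 [71.9°–213°] cycloidal, h=23: θ=122.9° here. β=51, B=141.1. 23·(0.3614 − sin(2π·0.3614)/(2π)) = 5.5141 → s = 35.5141
radial distance = base radius + s = 35 + 35.5141 = 70.5141

70.5141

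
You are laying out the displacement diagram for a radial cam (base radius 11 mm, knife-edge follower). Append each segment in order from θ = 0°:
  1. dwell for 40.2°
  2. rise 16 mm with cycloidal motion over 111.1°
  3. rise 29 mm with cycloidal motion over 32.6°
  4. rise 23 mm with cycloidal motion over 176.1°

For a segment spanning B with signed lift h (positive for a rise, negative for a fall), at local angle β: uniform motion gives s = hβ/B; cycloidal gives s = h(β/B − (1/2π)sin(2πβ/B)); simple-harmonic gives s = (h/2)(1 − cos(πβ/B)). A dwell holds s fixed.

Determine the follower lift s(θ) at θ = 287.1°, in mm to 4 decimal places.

seg 1 [0°–40.2°] dwell: s stays 0.0000
seg 2 [40.2°–151.3°] cycloidal, h=16: full span → s += 16 → s = 16.0000
seg 3 [151.3°–183.9°] cycloidal, h=29: full span → s += 29 → s = 45.0000
seg 4 [183.9°–360°] cycloidal, h=23: θ=287.1° here. β=103.2, B=176.1. 23·(0.5860 − sin(2π·0.5860)/(2π)) = 15.3624 → s = 60.3624

60.3624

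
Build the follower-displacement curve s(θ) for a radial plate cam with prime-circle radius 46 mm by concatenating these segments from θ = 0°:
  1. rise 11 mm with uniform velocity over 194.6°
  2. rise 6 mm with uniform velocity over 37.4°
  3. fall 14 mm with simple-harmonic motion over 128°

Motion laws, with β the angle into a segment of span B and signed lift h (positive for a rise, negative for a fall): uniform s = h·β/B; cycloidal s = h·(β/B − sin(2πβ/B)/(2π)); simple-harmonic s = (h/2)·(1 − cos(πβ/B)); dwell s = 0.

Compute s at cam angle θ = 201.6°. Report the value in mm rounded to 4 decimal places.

seg 1 [0°–194.6°] uniform, h=11: full span → s += 11 → s = 11.0000
seg 2 [194.6°–232°] uniform, h=6: θ=201.6° here. β=7, B=37.4. 6·7/37.4 = 1.1230 → s = 12.1230

12.1230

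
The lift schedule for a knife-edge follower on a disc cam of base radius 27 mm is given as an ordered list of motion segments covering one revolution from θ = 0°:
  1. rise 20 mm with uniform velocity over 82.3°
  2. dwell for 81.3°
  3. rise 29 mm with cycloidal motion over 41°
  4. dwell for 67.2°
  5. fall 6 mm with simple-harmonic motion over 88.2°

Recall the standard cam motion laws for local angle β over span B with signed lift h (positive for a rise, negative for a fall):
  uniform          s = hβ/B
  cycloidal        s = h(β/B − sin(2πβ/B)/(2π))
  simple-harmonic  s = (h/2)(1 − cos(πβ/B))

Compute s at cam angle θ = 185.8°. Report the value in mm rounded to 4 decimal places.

seg 1 [0°–82.3°] uniform, h=20: full span → s += 20 → s = 20.0000
seg 2 [82.3°–163.6°] dwell: s stays 20.0000
seg 3 [163.6°–204.6°] cycloidal, h=29: θ=185.8° here. β=22.2, B=41. 29·(0.5415 − sin(2π·0.5415)/(2π)) = 16.8913 → s = 36.8913

36.8913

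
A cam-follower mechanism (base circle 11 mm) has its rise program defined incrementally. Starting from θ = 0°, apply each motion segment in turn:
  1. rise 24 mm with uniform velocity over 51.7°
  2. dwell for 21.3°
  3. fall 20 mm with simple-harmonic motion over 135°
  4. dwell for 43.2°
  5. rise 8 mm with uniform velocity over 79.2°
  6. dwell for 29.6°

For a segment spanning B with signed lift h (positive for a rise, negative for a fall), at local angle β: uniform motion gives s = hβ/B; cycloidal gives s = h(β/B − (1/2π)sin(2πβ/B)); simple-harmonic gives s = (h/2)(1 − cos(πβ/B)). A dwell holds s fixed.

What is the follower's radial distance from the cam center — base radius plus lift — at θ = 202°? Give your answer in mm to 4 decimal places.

seg 1 [0°–51.7°] uniform, h=24: full span → s += 24 → s = 24.0000
seg 2 [51.7°–73°] dwell: s stays 24.0000
seg 3 [73°–208°] simple-harmonic, h=-20: θ=202° here. β=129, B=135. -20/2·(1 − cos(π·0.9556)) = -19.9027 → s = 4.0973
radial distance = base radius + s = 11 + 4.0973 = 15.0973

15.0973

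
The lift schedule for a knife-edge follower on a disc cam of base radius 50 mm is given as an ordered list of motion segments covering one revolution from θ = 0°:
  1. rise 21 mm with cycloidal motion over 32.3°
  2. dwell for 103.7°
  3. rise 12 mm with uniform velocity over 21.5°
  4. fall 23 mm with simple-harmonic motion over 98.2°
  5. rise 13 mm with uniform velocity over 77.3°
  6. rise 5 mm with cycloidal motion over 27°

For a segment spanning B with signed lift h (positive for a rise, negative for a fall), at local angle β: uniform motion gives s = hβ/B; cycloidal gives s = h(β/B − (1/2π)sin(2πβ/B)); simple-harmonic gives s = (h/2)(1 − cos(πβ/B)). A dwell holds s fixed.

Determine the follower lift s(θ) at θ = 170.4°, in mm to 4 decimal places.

seg 1 [0°–32.3°] cycloidal, h=21: full span → s += 21 → s = 21.0000
seg 2 [32.3°–136°] dwell: s stays 21.0000
seg 3 [136°–157.5°] uniform, h=12: full span → s += 12 → s = 33.0000
seg 4 [157.5°–255.7°] simple-harmonic, h=-23: θ=170.4° here. β=12.9, B=98.2. -23/2·(1 − cos(π·0.1314)) = -0.9655 → s = 32.0345

32.0345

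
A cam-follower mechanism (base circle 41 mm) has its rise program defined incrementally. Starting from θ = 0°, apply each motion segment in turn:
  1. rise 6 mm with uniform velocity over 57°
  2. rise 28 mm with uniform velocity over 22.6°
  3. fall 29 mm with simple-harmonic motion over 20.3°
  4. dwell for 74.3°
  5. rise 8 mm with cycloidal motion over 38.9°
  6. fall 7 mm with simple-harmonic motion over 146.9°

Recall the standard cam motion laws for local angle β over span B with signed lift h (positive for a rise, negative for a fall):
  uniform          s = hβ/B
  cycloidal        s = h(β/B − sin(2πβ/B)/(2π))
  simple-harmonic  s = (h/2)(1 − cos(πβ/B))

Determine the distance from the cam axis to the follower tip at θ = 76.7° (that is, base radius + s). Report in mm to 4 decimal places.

seg 1 [0°–57°] uniform, h=6: full span → s += 6 → s = 6.0000
seg 2 [57°–79.6°] uniform, h=28: θ=76.7° here. β=19.7, B=22.6. 28·19.7/22.6 = 24.4071 → s = 30.4071
radial distance = base radius + s = 41 + 30.4071 = 71.4071

71.4071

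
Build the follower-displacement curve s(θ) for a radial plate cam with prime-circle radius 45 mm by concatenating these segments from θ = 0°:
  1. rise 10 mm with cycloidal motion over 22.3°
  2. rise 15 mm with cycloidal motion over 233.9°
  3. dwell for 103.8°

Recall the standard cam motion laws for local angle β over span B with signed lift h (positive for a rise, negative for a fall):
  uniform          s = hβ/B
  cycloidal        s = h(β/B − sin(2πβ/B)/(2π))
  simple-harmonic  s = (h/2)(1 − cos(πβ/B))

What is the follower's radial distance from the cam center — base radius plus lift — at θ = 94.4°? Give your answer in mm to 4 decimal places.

seg 1 [0°–22.3°] cycloidal, h=10: full span → s += 10 → s = 10.0000
seg 2 [22.3°–256.2°] cycloidal, h=15: θ=94.4° here. β=72.1, B=233.9. 15·(0.3083 − sin(2π·0.3083)/(2π)) = 2.3946 → s = 12.3946
radial distance = base radius + s = 45 + 12.3946 = 57.3946

57.3946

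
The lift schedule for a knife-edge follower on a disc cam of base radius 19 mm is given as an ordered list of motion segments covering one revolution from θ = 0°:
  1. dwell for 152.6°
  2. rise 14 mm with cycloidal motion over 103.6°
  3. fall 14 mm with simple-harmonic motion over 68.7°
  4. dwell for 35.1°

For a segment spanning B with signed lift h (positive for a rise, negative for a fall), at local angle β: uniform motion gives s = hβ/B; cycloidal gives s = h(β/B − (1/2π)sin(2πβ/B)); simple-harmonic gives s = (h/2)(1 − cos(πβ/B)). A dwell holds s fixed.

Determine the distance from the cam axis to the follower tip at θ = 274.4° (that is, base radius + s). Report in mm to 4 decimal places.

seg 1 [0°–152.6°] dwell: s stays 0.0000
seg 2 [152.6°–256.2°] cycloidal, h=14: full span → s += 14 → s = 14.0000
seg 3 [256.2°–324.9°] simple-harmonic, h=-14: θ=274.4° here. β=18.2, B=68.7. -14/2·(1 − cos(π·0.2649)) = -2.2876 → s = 11.7124
radial distance = base radius + s = 19 + 11.7124 = 30.7124

30.7124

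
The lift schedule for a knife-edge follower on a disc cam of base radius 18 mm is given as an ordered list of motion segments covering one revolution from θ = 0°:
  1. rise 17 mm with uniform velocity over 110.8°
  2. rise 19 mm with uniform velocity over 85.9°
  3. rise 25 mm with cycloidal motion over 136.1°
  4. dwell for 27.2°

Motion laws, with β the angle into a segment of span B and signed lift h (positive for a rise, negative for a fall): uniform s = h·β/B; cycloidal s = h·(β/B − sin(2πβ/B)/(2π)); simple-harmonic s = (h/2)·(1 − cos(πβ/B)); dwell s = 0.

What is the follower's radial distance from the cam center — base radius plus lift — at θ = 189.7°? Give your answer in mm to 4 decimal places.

seg 1 [0°–110.8°] uniform, h=17: full span → s += 17 → s = 17.0000
seg 2 [110.8°–196.7°] uniform, h=19: θ=189.7° here. β=78.9, B=85.9. 19·78.9/85.9 = 17.4517 → s = 34.4517
radial distance = base radius + s = 18 + 34.4517 = 52.4517

52.4517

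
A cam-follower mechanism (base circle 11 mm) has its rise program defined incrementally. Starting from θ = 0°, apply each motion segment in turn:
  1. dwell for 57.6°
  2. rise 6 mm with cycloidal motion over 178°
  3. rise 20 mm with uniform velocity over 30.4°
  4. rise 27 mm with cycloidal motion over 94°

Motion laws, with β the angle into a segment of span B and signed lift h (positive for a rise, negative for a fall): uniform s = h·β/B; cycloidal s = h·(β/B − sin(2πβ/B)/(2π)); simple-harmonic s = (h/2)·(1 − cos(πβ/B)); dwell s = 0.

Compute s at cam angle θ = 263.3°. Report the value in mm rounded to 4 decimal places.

seg 1 [0°–57.6°] dwell: s stays 0.0000
seg 2 [57.6°–235.6°] cycloidal, h=6: full span → s += 6 → s = 6.0000
seg 3 [235.6°–266°] uniform, h=20: θ=263.3° here. β=27.7, B=30.4. 20·27.7/30.4 = 18.2237 → s = 24.2237

24.2237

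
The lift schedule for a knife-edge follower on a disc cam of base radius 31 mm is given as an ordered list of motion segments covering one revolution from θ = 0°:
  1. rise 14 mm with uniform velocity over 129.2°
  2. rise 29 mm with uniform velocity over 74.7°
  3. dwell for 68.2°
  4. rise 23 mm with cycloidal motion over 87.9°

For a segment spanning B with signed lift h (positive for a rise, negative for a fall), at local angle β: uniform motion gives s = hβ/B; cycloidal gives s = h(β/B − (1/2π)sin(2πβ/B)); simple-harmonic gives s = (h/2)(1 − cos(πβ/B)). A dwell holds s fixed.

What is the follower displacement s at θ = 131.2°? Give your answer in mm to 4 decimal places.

seg 1 [0°–129.2°] uniform, h=14: full span → s += 14 → s = 14.0000
seg 2 [129.2°–203.9°] uniform, h=29: θ=131.2° here. β=2, B=74.7. 29·2/74.7 = 0.7764 → s = 14.7764

14.7764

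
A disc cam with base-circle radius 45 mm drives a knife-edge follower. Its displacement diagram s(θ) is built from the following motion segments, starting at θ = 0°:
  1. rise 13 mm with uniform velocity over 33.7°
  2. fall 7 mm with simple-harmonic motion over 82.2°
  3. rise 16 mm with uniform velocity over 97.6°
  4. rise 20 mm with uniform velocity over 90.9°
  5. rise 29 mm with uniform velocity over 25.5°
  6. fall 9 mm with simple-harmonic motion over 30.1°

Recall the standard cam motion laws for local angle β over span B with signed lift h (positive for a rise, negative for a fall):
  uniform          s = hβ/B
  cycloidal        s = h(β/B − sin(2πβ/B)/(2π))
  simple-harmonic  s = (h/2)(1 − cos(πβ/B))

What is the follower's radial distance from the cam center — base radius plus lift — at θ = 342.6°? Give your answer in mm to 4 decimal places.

seg 1 [0°–33.7°] uniform, h=13: full span → s += 13 → s = 13.0000
seg 2 [33.7°–115.9°] simple-harmonic, h=-7: full span → s += -7 → s = 6.0000
seg 3 [115.9°–213.5°] uniform, h=16: full span → s += 16 → s = 22.0000
seg 4 [213.5°–304.4°] uniform, h=20: full span → s += 20 → s = 42.0000
seg 5 [304.4°–329.9°] uniform, h=29: full span → s += 29 → s = 71.0000
seg 6 [329.9°–360°] simple-harmonic, h=-9: θ=342.6° here. β=12.7, B=30.1. -9/2·(1 − cos(π·0.4219)) = -3.4073 → s = 67.5927
radial distance = base radius + s = 45 + 67.5927 = 112.5927

112.5927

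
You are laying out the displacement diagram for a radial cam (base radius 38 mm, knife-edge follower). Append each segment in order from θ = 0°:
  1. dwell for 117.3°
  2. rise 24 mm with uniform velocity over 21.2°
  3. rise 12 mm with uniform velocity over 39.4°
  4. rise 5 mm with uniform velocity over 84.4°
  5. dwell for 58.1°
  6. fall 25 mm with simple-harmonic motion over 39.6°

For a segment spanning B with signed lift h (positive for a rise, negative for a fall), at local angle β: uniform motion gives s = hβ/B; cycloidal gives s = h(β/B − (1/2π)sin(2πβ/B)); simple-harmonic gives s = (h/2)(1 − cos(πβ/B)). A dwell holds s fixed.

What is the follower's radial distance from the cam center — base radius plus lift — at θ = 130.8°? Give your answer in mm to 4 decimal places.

seg 1 [0°–117.3°] dwell: s stays 0.0000
seg 2 [117.3°–138.5°] uniform, h=24: θ=130.8° here. β=13.5, B=21.2. 24·13.5/21.2 = 15.2830 → s = 15.2830
radial distance = base radius + s = 38 + 15.2830 = 53.2830

53.2830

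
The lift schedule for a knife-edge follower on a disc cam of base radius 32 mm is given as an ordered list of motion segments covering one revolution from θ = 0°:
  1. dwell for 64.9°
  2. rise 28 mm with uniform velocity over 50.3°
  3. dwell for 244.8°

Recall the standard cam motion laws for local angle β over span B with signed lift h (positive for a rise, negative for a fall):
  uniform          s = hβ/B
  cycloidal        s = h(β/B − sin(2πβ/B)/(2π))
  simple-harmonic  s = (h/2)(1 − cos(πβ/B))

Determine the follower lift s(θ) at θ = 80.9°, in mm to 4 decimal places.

seg 1 [0°–64.9°] dwell: s stays 0.0000
seg 2 [64.9°–115.2°] uniform, h=28: θ=80.9° here. β=16, B=50.3. 28·16/50.3 = 8.9066 → s = 8.9066

8.9066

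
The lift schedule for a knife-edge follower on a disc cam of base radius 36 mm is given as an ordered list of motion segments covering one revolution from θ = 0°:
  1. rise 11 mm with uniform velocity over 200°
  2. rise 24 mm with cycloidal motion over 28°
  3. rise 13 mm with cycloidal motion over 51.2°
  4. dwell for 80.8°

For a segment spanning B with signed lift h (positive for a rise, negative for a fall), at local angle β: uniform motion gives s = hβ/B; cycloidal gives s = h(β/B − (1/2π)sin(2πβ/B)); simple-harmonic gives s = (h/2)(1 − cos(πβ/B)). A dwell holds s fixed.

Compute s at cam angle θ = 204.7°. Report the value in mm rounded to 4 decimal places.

seg 1 [0°–200°] uniform, h=11: full span → s += 11 → s = 11.0000
seg 2 [200°–228°] cycloidal, h=24: θ=204.7° here. β=4.7, B=28. 24·(0.1679 − sin(2π·0.1679)/(2π)) = 0.7064 → s = 11.7064

11.7064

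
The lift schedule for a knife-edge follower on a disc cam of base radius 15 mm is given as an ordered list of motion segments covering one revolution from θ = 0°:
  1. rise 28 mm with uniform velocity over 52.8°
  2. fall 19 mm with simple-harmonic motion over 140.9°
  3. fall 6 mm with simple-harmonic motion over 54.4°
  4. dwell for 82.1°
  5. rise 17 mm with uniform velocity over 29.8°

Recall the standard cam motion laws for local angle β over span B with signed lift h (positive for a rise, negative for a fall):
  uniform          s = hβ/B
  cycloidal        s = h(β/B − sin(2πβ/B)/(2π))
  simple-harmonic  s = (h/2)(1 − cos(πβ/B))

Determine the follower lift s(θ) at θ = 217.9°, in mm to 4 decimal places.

seg 1 [0°–52.8°] uniform, h=28: full span → s += 28 → s = 28.0000
seg 2 [52.8°–193.7°] simple-harmonic, h=-19: full span → s += -19 → s = 9.0000
seg 3 [193.7°–248.1°] simple-harmonic, h=-6: θ=217.9° here. β=24.2, B=54.4. -6/2·(1 − cos(π·0.4449)) = -2.4828 → s = 6.5172

6.5172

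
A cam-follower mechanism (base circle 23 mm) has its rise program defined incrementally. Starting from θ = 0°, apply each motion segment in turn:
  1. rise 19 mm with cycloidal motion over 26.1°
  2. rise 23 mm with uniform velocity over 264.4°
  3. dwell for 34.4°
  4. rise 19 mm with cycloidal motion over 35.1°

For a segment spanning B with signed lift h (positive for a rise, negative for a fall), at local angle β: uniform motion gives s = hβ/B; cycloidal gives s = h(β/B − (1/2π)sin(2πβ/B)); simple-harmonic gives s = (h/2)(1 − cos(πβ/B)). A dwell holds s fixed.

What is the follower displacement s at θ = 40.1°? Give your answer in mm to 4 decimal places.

seg 1 [0°–26.1°] cycloidal, h=19: full span → s += 19 → s = 19.0000
seg 2 [26.1°–290.5°] uniform, h=23: θ=40.1° here. β=14, B=264.4. 23·14/264.4 = 1.2179 → s = 20.2179

20.2179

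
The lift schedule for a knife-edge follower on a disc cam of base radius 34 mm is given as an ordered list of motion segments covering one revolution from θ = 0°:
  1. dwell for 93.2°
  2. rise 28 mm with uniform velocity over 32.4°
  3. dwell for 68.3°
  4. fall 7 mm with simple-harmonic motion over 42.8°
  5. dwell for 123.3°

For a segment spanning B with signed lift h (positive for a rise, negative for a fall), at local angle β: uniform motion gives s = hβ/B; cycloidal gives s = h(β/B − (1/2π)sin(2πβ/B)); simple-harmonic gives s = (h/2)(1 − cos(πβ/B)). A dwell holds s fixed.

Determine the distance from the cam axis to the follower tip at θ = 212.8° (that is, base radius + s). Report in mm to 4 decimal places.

seg 1 [0°–93.2°] dwell: s stays 0.0000
seg 2 [93.2°–125.6°] uniform, h=28: full span → s += 28 → s = 28.0000
seg 3 [125.6°–193.9°] dwell: s stays 28.0000
seg 4 [193.9°–236.7°] simple-harmonic, h=-7: θ=212.8° here. β=18.9, B=42.8. -7/2·(1 − cos(π·0.4416)) = -2.8613 → s = 25.1387
radial distance = base radius + s = 34 + 25.1387 = 59.1387

59.1387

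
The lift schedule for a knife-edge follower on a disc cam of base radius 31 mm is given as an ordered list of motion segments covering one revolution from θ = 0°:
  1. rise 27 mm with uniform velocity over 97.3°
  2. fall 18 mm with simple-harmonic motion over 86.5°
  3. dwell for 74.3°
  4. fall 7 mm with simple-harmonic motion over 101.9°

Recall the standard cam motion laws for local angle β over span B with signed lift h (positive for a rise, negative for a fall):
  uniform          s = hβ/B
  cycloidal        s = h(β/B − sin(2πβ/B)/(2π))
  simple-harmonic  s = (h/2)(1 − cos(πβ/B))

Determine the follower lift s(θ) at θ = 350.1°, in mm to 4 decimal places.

seg 1 [0°–97.3°] uniform, h=27: full span → s += 27 → s = 27.0000
seg 2 [97.3°–183.8°] simple-harmonic, h=-18: full span → s += -18 → s = 9.0000
seg 3 [183.8°–258.1°] dwell: s stays 9.0000
seg 4 [258.1°–360°] simple-harmonic, h=-7: θ=350.1° here. β=92, B=101.9. -7/2·(1 − cos(π·0.9028)) = -6.8382 → s = 2.1618

2.1618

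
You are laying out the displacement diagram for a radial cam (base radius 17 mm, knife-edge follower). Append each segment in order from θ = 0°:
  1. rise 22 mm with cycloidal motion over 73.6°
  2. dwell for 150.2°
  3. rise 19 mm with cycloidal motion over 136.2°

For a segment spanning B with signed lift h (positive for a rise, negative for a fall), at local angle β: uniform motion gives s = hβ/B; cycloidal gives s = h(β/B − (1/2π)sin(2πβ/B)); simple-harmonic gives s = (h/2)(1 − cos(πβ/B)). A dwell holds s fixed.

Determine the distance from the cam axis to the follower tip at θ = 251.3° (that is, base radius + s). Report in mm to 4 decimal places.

seg 1 [0°–73.6°] cycloidal, h=22: full span → s += 22 → s = 22.0000
seg 2 [73.6°–223.8°] dwell: s stays 22.0000
seg 3 [223.8°–360°] cycloidal, h=19: θ=251.3° here. β=27.5, B=136.2. 19·(0.2019 − sin(2π·0.2019)/(2π)) = 0.9493 → s = 22.9493
radial distance = base radius + s = 17 + 22.9493 = 39.9493

39.9493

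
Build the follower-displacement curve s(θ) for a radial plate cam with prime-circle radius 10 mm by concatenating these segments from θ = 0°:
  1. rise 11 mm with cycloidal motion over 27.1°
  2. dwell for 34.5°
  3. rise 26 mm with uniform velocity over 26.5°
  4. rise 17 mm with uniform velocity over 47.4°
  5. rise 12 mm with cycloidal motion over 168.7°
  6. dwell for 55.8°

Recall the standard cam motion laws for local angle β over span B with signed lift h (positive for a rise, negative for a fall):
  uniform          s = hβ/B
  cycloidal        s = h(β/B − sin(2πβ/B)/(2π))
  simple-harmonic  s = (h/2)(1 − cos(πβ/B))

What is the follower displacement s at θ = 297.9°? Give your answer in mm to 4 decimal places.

seg 1 [0°–27.1°] cycloidal, h=11: full span → s += 11 → s = 11.0000
seg 2 [27.1°–61.6°] dwell: s stays 11.0000
seg 3 [61.6°–88.1°] uniform, h=26: full span → s += 26 → s = 37.0000
seg 4 [88.1°–135.5°] uniform, h=17: full span → s += 17 → s = 54.0000
seg 5 [135.5°–304.2°] cycloidal, h=12: θ=297.9° here. β=162.4, B=168.7. 12·(0.9627 − sin(2π·0.9627)/(2π)) = 11.9959 → s = 65.9959

65.9959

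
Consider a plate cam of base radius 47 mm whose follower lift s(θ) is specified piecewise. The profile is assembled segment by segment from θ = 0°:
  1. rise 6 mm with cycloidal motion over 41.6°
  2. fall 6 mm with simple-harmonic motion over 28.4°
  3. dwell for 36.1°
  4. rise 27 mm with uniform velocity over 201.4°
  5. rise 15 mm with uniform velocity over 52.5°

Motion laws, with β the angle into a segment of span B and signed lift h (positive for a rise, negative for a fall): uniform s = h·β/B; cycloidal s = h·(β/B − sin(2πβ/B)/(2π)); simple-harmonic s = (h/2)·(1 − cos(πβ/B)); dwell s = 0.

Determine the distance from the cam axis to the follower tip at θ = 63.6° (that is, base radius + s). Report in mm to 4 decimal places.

seg 1 [0°–41.6°] cycloidal, h=6: full span → s += 6 → s = 6.0000
seg 2 [41.6°–70°] simple-harmonic, h=-6: θ=63.6° here. β=22, B=28.4. -6/2·(1 − cos(π·0.7746)) = -5.2791 → s = 0.7209
radial distance = base radius + s = 47 + 0.7209 = 47.7209

47.7209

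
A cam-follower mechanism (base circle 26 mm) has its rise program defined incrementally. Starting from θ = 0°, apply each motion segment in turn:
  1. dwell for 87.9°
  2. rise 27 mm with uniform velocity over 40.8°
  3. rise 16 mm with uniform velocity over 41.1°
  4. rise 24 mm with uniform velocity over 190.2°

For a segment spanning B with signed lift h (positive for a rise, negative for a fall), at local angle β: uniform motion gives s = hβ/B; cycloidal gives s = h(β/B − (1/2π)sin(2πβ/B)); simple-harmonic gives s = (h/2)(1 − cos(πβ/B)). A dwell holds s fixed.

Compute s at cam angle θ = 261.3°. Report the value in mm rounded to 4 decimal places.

seg 1 [0°–87.9°] dwell: s stays 0.0000
seg 2 [87.9°–128.7°] uniform, h=27: full span → s += 27 → s = 27.0000
seg 3 [128.7°–169.8°] uniform, h=16: full span → s += 16 → s = 43.0000
seg 4 [169.8°–360°] uniform, h=24: θ=261.3° here. β=91.5, B=190.2. 24·91.5/190.2 = 11.5457 → s = 54.5457

54.5457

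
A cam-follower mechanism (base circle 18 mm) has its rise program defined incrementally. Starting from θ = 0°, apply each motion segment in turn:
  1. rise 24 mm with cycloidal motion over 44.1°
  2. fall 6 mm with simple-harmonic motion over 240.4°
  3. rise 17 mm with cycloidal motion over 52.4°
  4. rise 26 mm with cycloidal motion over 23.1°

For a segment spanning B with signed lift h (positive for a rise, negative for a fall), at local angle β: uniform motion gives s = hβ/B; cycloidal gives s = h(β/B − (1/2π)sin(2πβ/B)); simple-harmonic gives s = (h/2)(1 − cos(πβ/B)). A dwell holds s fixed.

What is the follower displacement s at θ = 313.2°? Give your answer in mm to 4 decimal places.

seg 1 [0°–44.1°] cycloidal, h=24: full span → s += 24 → s = 24.0000
seg 2 [44.1°–284.5°] simple-harmonic, h=-6: full span → s += -6 → s = 18.0000
seg 3 [284.5°–336.9°] cycloidal, h=17: θ=313.2° here. β=28.7, B=52.4. 17·(0.5477 − sin(2π·0.5477)/(2π)) = 10.1100 → s = 28.1100

28.1100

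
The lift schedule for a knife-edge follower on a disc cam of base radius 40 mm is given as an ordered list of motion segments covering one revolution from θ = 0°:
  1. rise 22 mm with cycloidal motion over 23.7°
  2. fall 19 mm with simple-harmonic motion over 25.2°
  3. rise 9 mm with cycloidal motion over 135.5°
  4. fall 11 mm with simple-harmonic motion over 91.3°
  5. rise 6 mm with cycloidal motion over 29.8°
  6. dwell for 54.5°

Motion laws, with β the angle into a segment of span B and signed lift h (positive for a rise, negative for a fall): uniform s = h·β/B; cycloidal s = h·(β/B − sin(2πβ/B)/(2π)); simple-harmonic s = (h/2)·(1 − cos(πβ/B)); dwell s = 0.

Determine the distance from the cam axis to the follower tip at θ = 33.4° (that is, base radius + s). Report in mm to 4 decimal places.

seg 1 [0°–23.7°] cycloidal, h=22: full span → s += 22 → s = 22.0000
seg 2 [23.7°–48.9°] simple-harmonic, h=-19: θ=33.4° here. β=9.7, B=25.2. -19/2·(1 − cos(π·0.3849)) = -6.1398 → s = 15.8602
radial distance = base radius + s = 40 + 15.8602 = 55.8602

55.8602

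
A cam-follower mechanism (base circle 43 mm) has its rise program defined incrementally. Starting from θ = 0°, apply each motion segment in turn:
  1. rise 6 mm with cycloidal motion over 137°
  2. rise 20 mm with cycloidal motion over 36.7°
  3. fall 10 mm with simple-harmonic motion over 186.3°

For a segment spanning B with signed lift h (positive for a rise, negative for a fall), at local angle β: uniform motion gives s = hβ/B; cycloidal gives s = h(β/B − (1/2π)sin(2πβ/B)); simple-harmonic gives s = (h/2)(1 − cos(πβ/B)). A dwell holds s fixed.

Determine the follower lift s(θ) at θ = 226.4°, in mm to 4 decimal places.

seg 1 [0°–137°] cycloidal, h=6: full span → s += 6 → s = 6.0000
seg 2 [137°–173.7°] cycloidal, h=20: full span → s += 20 → s = 26.0000
seg 3 [173.7°–360°] simple-harmonic, h=-10: θ=226.4° here. β=52.7, B=186.3. -10/2·(1 − cos(π·0.2829)) = -1.8478 → s = 24.1522

24.1522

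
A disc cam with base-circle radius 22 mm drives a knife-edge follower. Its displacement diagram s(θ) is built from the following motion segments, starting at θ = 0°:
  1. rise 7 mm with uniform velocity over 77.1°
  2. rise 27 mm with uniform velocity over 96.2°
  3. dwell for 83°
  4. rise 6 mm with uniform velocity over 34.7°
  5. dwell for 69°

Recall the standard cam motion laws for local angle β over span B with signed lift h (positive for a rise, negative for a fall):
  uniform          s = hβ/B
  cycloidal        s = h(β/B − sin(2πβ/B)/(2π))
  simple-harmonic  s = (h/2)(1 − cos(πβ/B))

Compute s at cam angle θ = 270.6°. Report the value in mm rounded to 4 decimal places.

seg 1 [0°–77.1°] uniform, h=7: full span → s += 7 → s = 7.0000
seg 2 [77.1°–173.3°] uniform, h=27: full span → s += 27 → s = 34.0000
seg 3 [173.3°–256.3°] dwell: s stays 34.0000
seg 4 [256.3°–291°] uniform, h=6: θ=270.6° here. β=14.3, B=34.7. 6·14.3/34.7 = 2.4726 → s = 36.4726

36.4726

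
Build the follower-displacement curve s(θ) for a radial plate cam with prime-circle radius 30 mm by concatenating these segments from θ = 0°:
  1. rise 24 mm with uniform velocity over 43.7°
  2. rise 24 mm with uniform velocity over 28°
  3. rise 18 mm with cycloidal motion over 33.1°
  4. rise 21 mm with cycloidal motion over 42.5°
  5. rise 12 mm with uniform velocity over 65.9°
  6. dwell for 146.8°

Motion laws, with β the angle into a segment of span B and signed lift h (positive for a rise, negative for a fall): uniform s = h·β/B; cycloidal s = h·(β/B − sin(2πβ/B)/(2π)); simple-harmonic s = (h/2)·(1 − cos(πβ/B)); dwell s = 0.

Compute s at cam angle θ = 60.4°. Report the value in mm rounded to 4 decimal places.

seg 1 [0°–43.7°] uniform, h=24: full span → s += 24 → s = 24.0000
seg 2 [43.7°–71.7°] uniform, h=24: θ=60.4° here. β=16.7, B=28. 24·16.7/28 = 14.3143 → s = 38.3143

38.3143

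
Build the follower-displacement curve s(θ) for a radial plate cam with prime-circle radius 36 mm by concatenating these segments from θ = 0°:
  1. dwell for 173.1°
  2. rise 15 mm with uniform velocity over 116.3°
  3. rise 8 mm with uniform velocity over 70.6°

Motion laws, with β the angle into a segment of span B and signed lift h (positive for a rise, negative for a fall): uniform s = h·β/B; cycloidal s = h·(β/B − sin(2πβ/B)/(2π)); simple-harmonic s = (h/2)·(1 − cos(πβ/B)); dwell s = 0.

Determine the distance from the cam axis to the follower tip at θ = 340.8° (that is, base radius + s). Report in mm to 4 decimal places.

seg 1 [0°–173.1°] dwell: s stays 0.0000
seg 2 [173.1°–289.4°] uniform, h=15: full span → s += 15 → s = 15.0000
seg 3 [289.4°–360°] uniform, h=8: θ=340.8° here. β=51.4, B=70.6. 8·51.4/70.6 = 5.8244 → s = 20.8244
radial distance = base radius + s = 36 + 20.8244 = 56.8244

56.8244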